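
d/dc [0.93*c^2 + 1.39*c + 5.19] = 1.86*c + 1.39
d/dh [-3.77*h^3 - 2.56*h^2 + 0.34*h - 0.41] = -11.31*h^2 - 5.12*h + 0.34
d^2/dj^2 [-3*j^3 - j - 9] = -18*j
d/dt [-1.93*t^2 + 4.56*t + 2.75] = 4.56 - 3.86*t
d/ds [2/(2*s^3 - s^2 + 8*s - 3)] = 4*(-3*s^2 + s - 4)/(2*s^3 - s^2 + 8*s - 3)^2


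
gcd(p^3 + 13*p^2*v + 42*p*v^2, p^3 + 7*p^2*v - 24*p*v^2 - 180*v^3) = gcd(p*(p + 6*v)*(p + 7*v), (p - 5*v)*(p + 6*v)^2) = p + 6*v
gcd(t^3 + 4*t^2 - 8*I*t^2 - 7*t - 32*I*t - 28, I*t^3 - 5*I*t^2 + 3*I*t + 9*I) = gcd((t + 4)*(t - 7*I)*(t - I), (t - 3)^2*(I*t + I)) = 1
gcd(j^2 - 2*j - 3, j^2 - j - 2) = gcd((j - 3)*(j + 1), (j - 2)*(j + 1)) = j + 1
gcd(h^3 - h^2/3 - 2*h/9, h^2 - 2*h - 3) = 1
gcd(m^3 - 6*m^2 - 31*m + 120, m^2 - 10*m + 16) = m - 8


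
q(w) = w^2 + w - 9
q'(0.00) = 1.00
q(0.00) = -9.00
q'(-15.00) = -29.00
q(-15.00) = 201.00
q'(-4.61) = -8.22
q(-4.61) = 7.64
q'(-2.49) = -3.98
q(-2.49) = -5.29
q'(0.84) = 2.68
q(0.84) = -7.45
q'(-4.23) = -7.46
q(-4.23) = 4.66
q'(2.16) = 5.32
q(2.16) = -2.17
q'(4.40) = 9.80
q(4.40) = 14.76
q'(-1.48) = -1.96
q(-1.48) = -8.29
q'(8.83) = 18.66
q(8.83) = 77.80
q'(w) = 2*w + 1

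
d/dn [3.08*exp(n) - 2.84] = 3.08*exp(n)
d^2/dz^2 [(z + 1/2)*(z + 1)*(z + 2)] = 6*z + 7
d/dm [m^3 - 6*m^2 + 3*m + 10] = 3*m^2 - 12*m + 3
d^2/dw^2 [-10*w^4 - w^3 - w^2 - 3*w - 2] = -120*w^2 - 6*w - 2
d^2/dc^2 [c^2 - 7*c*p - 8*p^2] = 2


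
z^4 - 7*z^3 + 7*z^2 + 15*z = z*(z - 5)*(z - 3)*(z + 1)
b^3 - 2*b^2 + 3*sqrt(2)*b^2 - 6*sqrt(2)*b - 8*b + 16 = (b - 2)*(b - sqrt(2))*(b + 4*sqrt(2))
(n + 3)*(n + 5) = n^2 + 8*n + 15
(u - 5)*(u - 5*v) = u^2 - 5*u*v - 5*u + 25*v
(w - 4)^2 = w^2 - 8*w + 16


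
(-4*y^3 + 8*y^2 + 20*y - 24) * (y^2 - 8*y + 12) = -4*y^5 + 40*y^4 - 92*y^3 - 88*y^2 + 432*y - 288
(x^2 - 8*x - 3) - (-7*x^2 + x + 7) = 8*x^2 - 9*x - 10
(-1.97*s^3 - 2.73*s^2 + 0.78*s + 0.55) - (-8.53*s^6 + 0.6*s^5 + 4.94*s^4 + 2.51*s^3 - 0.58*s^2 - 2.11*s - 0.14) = 8.53*s^6 - 0.6*s^5 - 4.94*s^4 - 4.48*s^3 - 2.15*s^2 + 2.89*s + 0.69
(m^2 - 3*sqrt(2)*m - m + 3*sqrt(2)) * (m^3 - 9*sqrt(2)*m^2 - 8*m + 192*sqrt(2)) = m^5 - 12*sqrt(2)*m^4 - m^4 + 12*sqrt(2)*m^3 + 46*m^3 - 46*m^2 + 216*sqrt(2)*m^2 - 1152*m - 216*sqrt(2)*m + 1152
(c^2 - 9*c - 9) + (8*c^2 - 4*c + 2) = 9*c^2 - 13*c - 7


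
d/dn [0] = 0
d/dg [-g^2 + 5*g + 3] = 5 - 2*g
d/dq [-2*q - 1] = -2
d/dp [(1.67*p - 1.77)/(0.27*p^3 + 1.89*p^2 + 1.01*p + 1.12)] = (-0.9018*p^3 - 1.7226*p^2 + 6.6906*p + 3.6581)/(0.0729*p^6 + 1.0206*p^5 + 4.1175*p^4 + 4.4226*p^3 + 5.2537*p^2 + 2.2624*p + 1.2544)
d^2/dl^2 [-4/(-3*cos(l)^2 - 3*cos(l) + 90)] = (-16*sin(l)^4/3 + 164*sin(l)^2 - 35*cos(l) - cos(3*l) - 76)/((cos(l) - 5)^3*(cos(l) + 6)^3)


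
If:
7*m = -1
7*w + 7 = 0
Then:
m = -1/7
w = -1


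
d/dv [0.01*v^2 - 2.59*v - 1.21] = 0.02*v - 2.59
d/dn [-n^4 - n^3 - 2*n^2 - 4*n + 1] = -4*n^3 - 3*n^2 - 4*n - 4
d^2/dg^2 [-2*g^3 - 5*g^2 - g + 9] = -12*g - 10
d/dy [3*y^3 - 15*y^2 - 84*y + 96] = 9*y^2 - 30*y - 84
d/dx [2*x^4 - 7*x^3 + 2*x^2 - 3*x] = 8*x^3 - 21*x^2 + 4*x - 3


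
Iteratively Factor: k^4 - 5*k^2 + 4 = (k + 1)*(k^3 - k^2 - 4*k + 4) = (k + 1)*(k + 2)*(k^2 - 3*k + 2) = (k - 2)*(k + 1)*(k + 2)*(k - 1)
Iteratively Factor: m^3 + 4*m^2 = (m)*(m^2 + 4*m) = m^2*(m + 4)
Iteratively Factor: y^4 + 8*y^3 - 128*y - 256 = (y + 4)*(y^3 + 4*y^2 - 16*y - 64) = (y - 4)*(y + 4)*(y^2 + 8*y + 16) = (y - 4)*(y + 4)^2*(y + 4)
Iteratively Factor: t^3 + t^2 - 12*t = (t + 4)*(t^2 - 3*t) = t*(t + 4)*(t - 3)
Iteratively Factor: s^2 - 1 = (s - 1)*(s + 1)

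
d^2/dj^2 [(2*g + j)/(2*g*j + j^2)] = 2/j^3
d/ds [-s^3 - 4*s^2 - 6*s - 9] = -3*s^2 - 8*s - 6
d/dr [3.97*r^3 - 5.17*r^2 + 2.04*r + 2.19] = 11.91*r^2 - 10.34*r + 2.04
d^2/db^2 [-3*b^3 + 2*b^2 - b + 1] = 4 - 18*b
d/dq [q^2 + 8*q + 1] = 2*q + 8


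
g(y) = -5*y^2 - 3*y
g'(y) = -10*y - 3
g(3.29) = -63.99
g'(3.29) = -35.90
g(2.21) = -31.05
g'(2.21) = -25.10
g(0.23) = -0.95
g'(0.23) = -5.30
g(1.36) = -13.33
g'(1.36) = -16.60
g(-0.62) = -0.06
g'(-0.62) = 3.20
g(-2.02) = -14.34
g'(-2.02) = 17.20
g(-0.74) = -0.52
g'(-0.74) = 4.40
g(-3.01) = -36.27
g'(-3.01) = 27.10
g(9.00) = -432.00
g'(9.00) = -93.00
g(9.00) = -432.00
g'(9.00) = -93.00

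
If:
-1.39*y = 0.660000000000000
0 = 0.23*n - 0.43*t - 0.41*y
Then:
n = 1.8695652173913*t - 0.846418517360025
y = -0.47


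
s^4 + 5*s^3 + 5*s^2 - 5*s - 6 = (s - 1)*(s + 1)*(s + 2)*(s + 3)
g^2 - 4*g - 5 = (g - 5)*(g + 1)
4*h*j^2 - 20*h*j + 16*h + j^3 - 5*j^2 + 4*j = (4*h + j)*(j - 4)*(j - 1)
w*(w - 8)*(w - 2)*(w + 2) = w^4 - 8*w^3 - 4*w^2 + 32*w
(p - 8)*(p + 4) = p^2 - 4*p - 32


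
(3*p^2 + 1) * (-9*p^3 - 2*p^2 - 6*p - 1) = -27*p^5 - 6*p^4 - 27*p^3 - 5*p^2 - 6*p - 1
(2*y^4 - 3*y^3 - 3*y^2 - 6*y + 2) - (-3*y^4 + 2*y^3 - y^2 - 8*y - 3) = 5*y^4 - 5*y^3 - 2*y^2 + 2*y + 5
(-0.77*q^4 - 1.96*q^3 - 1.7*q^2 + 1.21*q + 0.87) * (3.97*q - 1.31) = -3.0569*q^5 - 6.7725*q^4 - 4.1814*q^3 + 7.0307*q^2 + 1.8688*q - 1.1397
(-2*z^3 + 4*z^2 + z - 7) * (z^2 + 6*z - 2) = -2*z^5 - 8*z^4 + 29*z^3 - 9*z^2 - 44*z + 14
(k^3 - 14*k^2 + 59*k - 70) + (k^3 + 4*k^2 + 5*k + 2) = 2*k^3 - 10*k^2 + 64*k - 68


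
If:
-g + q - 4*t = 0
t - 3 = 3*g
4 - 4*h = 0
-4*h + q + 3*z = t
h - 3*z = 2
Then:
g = -2/5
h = 1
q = 34/5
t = 9/5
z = -1/3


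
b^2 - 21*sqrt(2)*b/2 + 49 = (b - 7*sqrt(2))*(b - 7*sqrt(2)/2)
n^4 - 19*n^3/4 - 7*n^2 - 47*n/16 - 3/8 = (n - 6)*(n + 1/4)*(n + 1/2)^2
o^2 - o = o*(o - 1)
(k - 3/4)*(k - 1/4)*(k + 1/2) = k^3 - k^2/2 - 5*k/16 + 3/32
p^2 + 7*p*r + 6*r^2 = (p + r)*(p + 6*r)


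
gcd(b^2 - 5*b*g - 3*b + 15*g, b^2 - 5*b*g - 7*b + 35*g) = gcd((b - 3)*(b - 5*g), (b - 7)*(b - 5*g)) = b - 5*g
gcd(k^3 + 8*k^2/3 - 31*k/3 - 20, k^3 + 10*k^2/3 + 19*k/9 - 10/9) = k + 5/3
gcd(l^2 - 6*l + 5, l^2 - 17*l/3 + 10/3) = l - 5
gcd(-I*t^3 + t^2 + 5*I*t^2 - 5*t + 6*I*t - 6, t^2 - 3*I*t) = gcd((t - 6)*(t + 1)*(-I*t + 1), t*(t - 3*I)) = 1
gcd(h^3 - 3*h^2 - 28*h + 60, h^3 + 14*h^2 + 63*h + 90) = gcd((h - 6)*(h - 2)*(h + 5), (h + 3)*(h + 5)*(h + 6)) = h + 5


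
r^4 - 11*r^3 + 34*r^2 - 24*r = r*(r - 6)*(r - 4)*(r - 1)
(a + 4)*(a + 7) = a^2 + 11*a + 28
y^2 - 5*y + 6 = (y - 3)*(y - 2)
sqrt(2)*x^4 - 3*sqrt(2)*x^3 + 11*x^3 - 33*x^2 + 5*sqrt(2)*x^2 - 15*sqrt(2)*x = x*(x - 3)*(x + 5*sqrt(2))*(sqrt(2)*x + 1)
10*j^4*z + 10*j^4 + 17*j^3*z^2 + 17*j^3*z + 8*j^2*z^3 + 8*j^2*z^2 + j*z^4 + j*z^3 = (j + z)*(2*j + z)*(5*j + z)*(j*z + j)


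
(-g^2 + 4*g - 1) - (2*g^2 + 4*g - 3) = 2 - 3*g^2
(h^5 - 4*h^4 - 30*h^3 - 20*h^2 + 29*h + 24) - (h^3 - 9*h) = h^5 - 4*h^4 - 31*h^3 - 20*h^2 + 38*h + 24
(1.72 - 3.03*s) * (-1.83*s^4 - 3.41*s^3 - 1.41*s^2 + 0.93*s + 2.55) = 5.5449*s^5 + 7.1847*s^4 - 1.5929*s^3 - 5.2431*s^2 - 6.1269*s + 4.386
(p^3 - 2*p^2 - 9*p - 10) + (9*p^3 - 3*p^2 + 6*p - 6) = 10*p^3 - 5*p^2 - 3*p - 16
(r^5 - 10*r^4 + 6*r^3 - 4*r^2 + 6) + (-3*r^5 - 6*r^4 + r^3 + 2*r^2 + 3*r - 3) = -2*r^5 - 16*r^4 + 7*r^3 - 2*r^2 + 3*r + 3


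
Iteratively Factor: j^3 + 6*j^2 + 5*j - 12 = (j - 1)*(j^2 + 7*j + 12) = (j - 1)*(j + 3)*(j + 4)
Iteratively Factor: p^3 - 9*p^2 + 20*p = (p - 5)*(p^2 - 4*p) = (p - 5)*(p - 4)*(p)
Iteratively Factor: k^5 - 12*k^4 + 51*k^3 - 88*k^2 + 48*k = (k - 4)*(k^4 - 8*k^3 + 19*k^2 - 12*k) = (k - 4)*(k - 3)*(k^3 - 5*k^2 + 4*k) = k*(k - 4)*(k - 3)*(k^2 - 5*k + 4) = k*(k - 4)^2*(k - 3)*(k - 1)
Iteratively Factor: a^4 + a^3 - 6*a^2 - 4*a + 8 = (a - 1)*(a^3 + 2*a^2 - 4*a - 8) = (a - 2)*(a - 1)*(a^2 + 4*a + 4) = (a - 2)*(a - 1)*(a + 2)*(a + 2)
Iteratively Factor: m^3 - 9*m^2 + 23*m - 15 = (m - 1)*(m^2 - 8*m + 15) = (m - 5)*(m - 1)*(m - 3)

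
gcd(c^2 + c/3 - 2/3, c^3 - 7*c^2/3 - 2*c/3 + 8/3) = c + 1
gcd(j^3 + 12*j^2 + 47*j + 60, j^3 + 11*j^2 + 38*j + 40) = j^2 + 9*j + 20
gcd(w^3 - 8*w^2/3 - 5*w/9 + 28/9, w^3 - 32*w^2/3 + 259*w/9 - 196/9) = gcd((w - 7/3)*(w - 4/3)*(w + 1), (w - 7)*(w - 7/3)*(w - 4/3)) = w^2 - 11*w/3 + 28/9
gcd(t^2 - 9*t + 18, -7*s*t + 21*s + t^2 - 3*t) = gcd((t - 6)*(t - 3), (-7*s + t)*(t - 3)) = t - 3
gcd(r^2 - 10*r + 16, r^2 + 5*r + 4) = 1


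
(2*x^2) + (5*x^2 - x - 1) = 7*x^2 - x - 1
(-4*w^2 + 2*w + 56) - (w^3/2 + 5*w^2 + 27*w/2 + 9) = -w^3/2 - 9*w^2 - 23*w/2 + 47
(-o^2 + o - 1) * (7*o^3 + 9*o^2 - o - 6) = -7*o^5 - 2*o^4 + 3*o^3 - 4*o^2 - 5*o + 6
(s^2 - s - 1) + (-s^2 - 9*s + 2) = 1 - 10*s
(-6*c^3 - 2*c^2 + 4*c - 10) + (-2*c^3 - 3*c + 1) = -8*c^3 - 2*c^2 + c - 9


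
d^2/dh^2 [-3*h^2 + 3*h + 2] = -6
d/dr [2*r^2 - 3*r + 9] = 4*r - 3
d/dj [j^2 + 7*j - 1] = 2*j + 7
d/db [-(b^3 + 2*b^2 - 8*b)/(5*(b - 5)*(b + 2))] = (-b^4 + 6*b^3 + 28*b^2 + 40*b - 80)/(5*(b^4 - 6*b^3 - 11*b^2 + 60*b + 100))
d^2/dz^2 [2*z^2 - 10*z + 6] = 4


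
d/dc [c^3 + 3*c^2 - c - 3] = 3*c^2 + 6*c - 1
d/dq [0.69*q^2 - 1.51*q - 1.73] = 1.38*q - 1.51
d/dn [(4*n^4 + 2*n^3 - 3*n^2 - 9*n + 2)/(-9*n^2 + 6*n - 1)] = (-24*n^4 + 10*n^3 + 6*n^2 - 33*n + 3)/(27*n^3 - 27*n^2 + 9*n - 1)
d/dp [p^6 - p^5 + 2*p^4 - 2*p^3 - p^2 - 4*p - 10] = 6*p^5 - 5*p^4 + 8*p^3 - 6*p^2 - 2*p - 4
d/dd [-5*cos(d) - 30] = 5*sin(d)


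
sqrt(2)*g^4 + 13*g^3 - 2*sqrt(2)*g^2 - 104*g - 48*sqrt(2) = (g - 2*sqrt(2))*(g + 2*sqrt(2))*(g + 6*sqrt(2))*(sqrt(2)*g + 1)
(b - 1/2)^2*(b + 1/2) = b^3 - b^2/2 - b/4 + 1/8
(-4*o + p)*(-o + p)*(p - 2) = 4*o^2*p - 8*o^2 - 5*o*p^2 + 10*o*p + p^3 - 2*p^2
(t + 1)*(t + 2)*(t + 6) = t^3 + 9*t^2 + 20*t + 12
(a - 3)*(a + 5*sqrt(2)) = a^2 - 3*a + 5*sqrt(2)*a - 15*sqrt(2)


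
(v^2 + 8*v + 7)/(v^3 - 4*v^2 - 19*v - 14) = (v + 7)/(v^2 - 5*v - 14)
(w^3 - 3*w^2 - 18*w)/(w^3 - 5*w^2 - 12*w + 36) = w/(w - 2)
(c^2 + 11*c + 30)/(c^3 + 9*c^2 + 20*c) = (c + 6)/(c*(c + 4))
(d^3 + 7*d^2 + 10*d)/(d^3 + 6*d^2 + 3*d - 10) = d/(d - 1)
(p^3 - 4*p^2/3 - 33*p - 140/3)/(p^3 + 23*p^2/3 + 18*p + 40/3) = (p - 7)/(p + 2)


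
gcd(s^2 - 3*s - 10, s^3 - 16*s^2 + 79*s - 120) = s - 5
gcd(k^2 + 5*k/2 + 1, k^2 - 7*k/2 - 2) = k + 1/2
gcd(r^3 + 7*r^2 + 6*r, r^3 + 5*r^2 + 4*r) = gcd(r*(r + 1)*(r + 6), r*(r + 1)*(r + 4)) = r^2 + r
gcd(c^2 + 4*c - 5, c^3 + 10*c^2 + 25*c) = c + 5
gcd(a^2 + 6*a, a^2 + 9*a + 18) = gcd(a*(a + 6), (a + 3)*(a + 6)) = a + 6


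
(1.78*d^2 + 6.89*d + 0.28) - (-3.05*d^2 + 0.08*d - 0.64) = 4.83*d^2 + 6.81*d + 0.92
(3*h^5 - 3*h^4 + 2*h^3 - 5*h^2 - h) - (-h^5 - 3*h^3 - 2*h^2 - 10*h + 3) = 4*h^5 - 3*h^4 + 5*h^3 - 3*h^2 + 9*h - 3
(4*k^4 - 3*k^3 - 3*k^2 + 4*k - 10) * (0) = 0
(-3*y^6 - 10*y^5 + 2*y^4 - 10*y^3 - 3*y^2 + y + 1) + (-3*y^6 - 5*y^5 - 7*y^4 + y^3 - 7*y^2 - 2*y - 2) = -6*y^6 - 15*y^5 - 5*y^4 - 9*y^3 - 10*y^2 - y - 1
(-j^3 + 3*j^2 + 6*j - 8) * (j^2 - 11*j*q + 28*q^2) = -j^5 + 11*j^4*q + 3*j^4 - 28*j^3*q^2 - 33*j^3*q + 6*j^3 + 84*j^2*q^2 - 66*j^2*q - 8*j^2 + 168*j*q^2 + 88*j*q - 224*q^2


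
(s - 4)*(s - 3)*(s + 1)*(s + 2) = s^4 - 4*s^3 - 7*s^2 + 22*s + 24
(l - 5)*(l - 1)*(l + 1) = l^3 - 5*l^2 - l + 5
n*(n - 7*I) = n^2 - 7*I*n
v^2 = v^2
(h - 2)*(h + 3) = h^2 + h - 6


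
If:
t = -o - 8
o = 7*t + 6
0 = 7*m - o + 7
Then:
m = -53/28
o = -25/4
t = -7/4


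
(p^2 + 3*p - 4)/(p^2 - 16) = (p - 1)/(p - 4)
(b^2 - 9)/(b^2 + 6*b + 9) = (b - 3)/(b + 3)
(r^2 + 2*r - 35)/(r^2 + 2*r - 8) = (r^2 + 2*r - 35)/(r^2 + 2*r - 8)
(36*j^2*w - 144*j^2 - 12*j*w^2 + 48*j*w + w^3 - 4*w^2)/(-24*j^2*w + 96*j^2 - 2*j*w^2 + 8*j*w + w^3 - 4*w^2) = (-6*j + w)/(4*j + w)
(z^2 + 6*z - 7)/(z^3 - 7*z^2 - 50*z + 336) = (z - 1)/(z^2 - 14*z + 48)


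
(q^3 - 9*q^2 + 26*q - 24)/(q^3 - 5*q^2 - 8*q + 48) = (q^2 - 5*q + 6)/(q^2 - q - 12)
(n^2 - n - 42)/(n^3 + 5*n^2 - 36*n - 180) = (n - 7)/(n^2 - n - 30)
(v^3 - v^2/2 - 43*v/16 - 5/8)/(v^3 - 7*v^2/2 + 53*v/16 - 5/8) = (16*v^2 + 24*v + 5)/(16*v^2 - 24*v + 5)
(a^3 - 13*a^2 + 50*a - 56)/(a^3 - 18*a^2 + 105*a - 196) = (a - 2)/(a - 7)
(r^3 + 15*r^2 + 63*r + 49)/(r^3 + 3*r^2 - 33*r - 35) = (r + 7)/(r - 5)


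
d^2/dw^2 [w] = 0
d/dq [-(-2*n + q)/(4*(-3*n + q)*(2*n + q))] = ((-2*n + q)*(2*n + q) + (2*n - q)*(3*n - q) + (2*n + q)*(3*n - q))/(4*(2*n + q)^2*(3*n - q)^2)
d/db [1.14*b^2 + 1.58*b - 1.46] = 2.28*b + 1.58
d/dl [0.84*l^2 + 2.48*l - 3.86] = 1.68*l + 2.48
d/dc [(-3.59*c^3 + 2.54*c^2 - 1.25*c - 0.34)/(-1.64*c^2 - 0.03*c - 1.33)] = (5.8876*c^4 + 0.215400000000001*c^3 + 12.1979*c^2 - 7.8716*c + 1.6523)/(2.6896*c^4 + 0.0984*c^3 + 4.3633*c^2 + 0.0798*c + 1.7689)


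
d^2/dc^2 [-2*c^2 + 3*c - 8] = -4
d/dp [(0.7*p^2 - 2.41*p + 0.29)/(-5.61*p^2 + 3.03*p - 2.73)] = (-11.3991*p^2 - 0.568199999999999*p + 5.7006)/(31.4721*p^4 - 33.9966*p^3 + 39.8115*p^2 - 16.5438*p + 7.4529)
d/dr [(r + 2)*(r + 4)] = 2*r + 6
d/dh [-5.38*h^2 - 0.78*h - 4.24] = -10.76*h - 0.78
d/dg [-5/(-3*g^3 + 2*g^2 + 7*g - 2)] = 5*(-9*g^2 + 4*g + 7)/(3*g^3 - 2*g^2 - 7*g + 2)^2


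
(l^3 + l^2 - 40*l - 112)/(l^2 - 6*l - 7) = (l^2 + 8*l + 16)/(l + 1)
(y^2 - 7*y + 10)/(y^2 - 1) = (y^2 - 7*y + 10)/(y^2 - 1)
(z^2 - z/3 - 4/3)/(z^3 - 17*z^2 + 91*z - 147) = (3*z^2 - z - 4)/(3*(z^3 - 17*z^2 + 91*z - 147))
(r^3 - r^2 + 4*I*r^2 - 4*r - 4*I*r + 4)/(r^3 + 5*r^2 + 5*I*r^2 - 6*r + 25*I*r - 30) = (r^2 + r*(-1 + 2*I) - 2*I)/(r^2 + r*(5 + 3*I) + 15*I)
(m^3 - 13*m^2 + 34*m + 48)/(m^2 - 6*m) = m - 7 - 8/m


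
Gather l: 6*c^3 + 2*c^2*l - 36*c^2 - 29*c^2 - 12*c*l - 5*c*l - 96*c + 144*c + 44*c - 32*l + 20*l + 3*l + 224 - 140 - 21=6*c^3 - 65*c^2 + 92*c + l*(2*c^2 - 17*c - 9) + 63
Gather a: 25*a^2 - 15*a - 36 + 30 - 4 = 25*a^2 - 15*a - 10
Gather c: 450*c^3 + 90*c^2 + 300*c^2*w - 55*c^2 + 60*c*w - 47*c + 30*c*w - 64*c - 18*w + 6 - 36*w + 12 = 450*c^3 + c^2*(300*w + 35) + c*(90*w - 111) - 54*w + 18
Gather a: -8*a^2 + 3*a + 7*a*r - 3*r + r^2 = -8*a^2 + a*(7*r + 3) + r^2 - 3*r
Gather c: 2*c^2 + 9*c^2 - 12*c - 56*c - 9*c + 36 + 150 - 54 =11*c^2 - 77*c + 132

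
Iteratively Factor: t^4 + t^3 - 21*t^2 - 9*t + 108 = (t + 3)*(t^3 - 2*t^2 - 15*t + 36) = (t - 3)*(t + 3)*(t^2 + t - 12) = (t - 3)*(t + 3)*(t + 4)*(t - 3)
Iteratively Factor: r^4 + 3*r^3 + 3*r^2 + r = (r)*(r^3 + 3*r^2 + 3*r + 1) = r*(r + 1)*(r^2 + 2*r + 1) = r*(r + 1)^2*(r + 1)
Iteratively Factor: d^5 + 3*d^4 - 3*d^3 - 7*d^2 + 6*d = (d - 1)*(d^4 + 4*d^3 + d^2 - 6*d) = (d - 1)*(d + 3)*(d^3 + d^2 - 2*d) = (d - 1)*(d + 2)*(d + 3)*(d^2 - d) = d*(d - 1)*(d + 2)*(d + 3)*(d - 1)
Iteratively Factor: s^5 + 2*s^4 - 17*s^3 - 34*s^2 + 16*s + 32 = (s + 4)*(s^4 - 2*s^3 - 9*s^2 + 2*s + 8) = (s + 2)*(s + 4)*(s^3 - 4*s^2 - s + 4) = (s - 4)*(s + 2)*(s + 4)*(s^2 - 1) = (s - 4)*(s + 1)*(s + 2)*(s + 4)*(s - 1)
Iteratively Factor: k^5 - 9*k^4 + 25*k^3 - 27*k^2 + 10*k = (k)*(k^4 - 9*k^3 + 25*k^2 - 27*k + 10) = k*(k - 1)*(k^3 - 8*k^2 + 17*k - 10) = k*(k - 1)^2*(k^2 - 7*k + 10) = k*(k - 5)*(k - 1)^2*(k - 2)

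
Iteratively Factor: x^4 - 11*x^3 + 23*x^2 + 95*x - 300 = (x + 3)*(x^3 - 14*x^2 + 65*x - 100) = (x - 5)*(x + 3)*(x^2 - 9*x + 20) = (x - 5)^2*(x + 3)*(x - 4)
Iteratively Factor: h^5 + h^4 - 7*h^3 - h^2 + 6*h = (h - 1)*(h^4 + 2*h^3 - 5*h^2 - 6*h) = (h - 1)*(h + 1)*(h^3 + h^2 - 6*h) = h*(h - 1)*(h + 1)*(h^2 + h - 6) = h*(h - 1)*(h + 1)*(h + 3)*(h - 2)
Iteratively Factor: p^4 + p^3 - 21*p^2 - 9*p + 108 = (p + 4)*(p^3 - 3*p^2 - 9*p + 27) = (p + 3)*(p + 4)*(p^2 - 6*p + 9) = (p - 3)*(p + 3)*(p + 4)*(p - 3)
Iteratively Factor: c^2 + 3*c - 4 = (c + 4)*(c - 1)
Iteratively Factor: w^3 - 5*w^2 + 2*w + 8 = (w - 2)*(w^2 - 3*w - 4) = (w - 2)*(w + 1)*(w - 4)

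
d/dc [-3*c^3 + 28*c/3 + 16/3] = 28/3 - 9*c^2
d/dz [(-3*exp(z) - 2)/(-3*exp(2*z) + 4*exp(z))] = (-9*exp(2*z) - 12*exp(z) + 8)*exp(-z)/(9*exp(2*z) - 24*exp(z) + 16)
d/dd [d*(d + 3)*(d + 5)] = 3*d^2 + 16*d + 15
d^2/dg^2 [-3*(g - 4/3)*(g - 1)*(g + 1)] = 8 - 18*g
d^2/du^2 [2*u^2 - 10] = 4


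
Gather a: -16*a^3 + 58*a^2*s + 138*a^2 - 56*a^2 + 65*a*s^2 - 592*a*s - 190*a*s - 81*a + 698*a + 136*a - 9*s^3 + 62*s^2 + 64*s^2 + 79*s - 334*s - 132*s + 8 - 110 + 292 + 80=-16*a^3 + a^2*(58*s + 82) + a*(65*s^2 - 782*s + 753) - 9*s^3 + 126*s^2 - 387*s + 270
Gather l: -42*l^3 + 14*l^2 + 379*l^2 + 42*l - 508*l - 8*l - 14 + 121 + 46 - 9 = -42*l^3 + 393*l^2 - 474*l + 144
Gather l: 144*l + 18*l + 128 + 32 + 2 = 162*l + 162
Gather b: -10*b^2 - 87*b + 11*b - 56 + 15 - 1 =-10*b^2 - 76*b - 42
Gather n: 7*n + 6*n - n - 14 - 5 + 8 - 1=12*n - 12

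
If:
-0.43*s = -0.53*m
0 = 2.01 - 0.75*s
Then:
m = 2.17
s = 2.68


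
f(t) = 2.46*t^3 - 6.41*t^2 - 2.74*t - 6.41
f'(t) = 7.38*t^2 - 12.82*t - 2.74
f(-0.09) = -6.22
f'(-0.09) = -1.53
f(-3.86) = -232.82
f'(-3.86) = 156.70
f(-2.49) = -77.31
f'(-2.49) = 74.94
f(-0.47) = -6.79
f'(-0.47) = 4.92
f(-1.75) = -34.43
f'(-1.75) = 42.30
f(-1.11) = -14.63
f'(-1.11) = 20.58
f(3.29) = 2.80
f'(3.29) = 34.96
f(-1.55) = -26.72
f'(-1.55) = 34.86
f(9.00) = 1243.06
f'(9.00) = 479.66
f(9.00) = 1243.06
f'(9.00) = 479.66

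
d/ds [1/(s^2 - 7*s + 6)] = (7 - 2*s)/(s^2 - 7*s + 6)^2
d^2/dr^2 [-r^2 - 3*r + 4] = -2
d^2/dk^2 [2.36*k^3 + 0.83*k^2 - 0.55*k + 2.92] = 14.16*k + 1.66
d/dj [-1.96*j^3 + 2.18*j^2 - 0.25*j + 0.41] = -5.88*j^2 + 4.36*j - 0.25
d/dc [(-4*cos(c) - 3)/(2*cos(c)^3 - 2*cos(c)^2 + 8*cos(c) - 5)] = -8*(-5*sin(c)^2 + 2*cos(3*c) + 27)*sin(c)/(4*sin(c)^2 + 19*cos(c) + cos(3*c) - 14)^2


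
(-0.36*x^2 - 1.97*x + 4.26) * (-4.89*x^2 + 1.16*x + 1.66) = 1.7604*x^4 + 9.2157*x^3 - 23.7142*x^2 + 1.6714*x + 7.0716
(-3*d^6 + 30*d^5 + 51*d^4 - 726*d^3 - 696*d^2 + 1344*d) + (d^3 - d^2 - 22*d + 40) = -3*d^6 + 30*d^5 + 51*d^4 - 725*d^3 - 697*d^2 + 1322*d + 40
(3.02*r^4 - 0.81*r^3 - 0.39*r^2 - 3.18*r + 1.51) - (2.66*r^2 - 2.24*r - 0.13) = 3.02*r^4 - 0.81*r^3 - 3.05*r^2 - 0.94*r + 1.64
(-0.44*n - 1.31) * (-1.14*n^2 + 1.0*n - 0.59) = 0.5016*n^3 + 1.0534*n^2 - 1.0504*n + 0.7729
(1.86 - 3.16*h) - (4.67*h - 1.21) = 3.07 - 7.83*h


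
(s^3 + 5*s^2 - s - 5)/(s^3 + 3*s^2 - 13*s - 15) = (s - 1)/(s - 3)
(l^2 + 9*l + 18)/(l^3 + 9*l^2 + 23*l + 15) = (l + 6)/(l^2 + 6*l + 5)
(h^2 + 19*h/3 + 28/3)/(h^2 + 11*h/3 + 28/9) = 3*(h + 4)/(3*h + 4)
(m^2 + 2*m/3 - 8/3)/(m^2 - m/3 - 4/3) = (m + 2)/(m + 1)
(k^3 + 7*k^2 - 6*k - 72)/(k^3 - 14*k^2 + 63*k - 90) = (k^2 + 10*k + 24)/(k^2 - 11*k + 30)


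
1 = 1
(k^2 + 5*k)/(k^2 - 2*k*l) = (k + 5)/(k - 2*l)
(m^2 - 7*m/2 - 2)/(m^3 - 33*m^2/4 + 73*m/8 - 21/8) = 4*(2*m^2 - 7*m - 4)/(8*m^3 - 66*m^2 + 73*m - 21)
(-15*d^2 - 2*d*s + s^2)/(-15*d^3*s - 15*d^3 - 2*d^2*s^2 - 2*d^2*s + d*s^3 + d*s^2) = 1/(d*(s + 1))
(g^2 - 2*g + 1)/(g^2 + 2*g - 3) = (g - 1)/(g + 3)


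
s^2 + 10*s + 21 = (s + 3)*(s + 7)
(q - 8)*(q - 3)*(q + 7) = q^3 - 4*q^2 - 53*q + 168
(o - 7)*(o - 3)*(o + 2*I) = o^3 - 10*o^2 + 2*I*o^2 + 21*o - 20*I*o + 42*I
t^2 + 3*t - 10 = (t - 2)*(t + 5)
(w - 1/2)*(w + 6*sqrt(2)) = w^2 - w/2 + 6*sqrt(2)*w - 3*sqrt(2)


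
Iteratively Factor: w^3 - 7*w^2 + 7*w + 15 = (w - 5)*(w^2 - 2*w - 3) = (w - 5)*(w - 3)*(w + 1)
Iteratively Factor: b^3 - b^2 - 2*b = (b + 1)*(b^2 - 2*b) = (b - 2)*(b + 1)*(b)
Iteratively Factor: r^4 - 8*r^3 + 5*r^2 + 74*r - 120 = (r + 3)*(r^3 - 11*r^2 + 38*r - 40) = (r - 2)*(r + 3)*(r^2 - 9*r + 20) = (r - 5)*(r - 2)*(r + 3)*(r - 4)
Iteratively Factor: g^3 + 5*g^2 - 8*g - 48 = (g - 3)*(g^2 + 8*g + 16) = (g - 3)*(g + 4)*(g + 4)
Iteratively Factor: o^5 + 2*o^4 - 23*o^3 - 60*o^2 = (o + 3)*(o^4 - o^3 - 20*o^2) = o*(o + 3)*(o^3 - o^2 - 20*o) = o*(o - 5)*(o + 3)*(o^2 + 4*o) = o*(o - 5)*(o + 3)*(o + 4)*(o)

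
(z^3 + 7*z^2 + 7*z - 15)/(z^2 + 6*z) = (z^3 + 7*z^2 + 7*z - 15)/(z*(z + 6))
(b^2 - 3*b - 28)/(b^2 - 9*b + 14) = (b + 4)/(b - 2)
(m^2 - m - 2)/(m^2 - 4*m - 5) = (m - 2)/(m - 5)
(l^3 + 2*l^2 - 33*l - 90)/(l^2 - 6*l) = l + 8 + 15/l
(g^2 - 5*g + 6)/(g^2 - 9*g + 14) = (g - 3)/(g - 7)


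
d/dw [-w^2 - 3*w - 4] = -2*w - 3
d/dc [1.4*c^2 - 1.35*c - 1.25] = 2.8*c - 1.35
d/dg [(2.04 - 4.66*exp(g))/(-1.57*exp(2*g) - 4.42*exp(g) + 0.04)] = (-7.3162*exp(2*g) + 6.4056*exp(g) + 8.8304)*exp(g)/(2.4649*exp(4*g) + 13.8788*exp(3*g) + 19.4108*exp(2*g) - 0.3536*exp(g) + 0.0016)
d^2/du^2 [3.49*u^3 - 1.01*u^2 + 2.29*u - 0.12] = 20.94*u - 2.02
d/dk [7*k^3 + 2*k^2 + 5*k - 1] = 21*k^2 + 4*k + 5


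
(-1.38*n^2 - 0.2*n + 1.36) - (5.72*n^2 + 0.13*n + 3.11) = -7.1*n^2 - 0.33*n - 1.75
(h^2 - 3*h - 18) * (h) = h^3 - 3*h^2 - 18*h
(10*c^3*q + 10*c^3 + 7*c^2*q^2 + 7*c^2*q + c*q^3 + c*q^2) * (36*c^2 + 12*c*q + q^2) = 360*c^5*q + 360*c^5 + 372*c^4*q^2 + 372*c^4*q + 130*c^3*q^3 + 130*c^3*q^2 + 19*c^2*q^4 + 19*c^2*q^3 + c*q^5 + c*q^4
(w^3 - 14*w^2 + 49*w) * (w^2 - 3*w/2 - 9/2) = w^5 - 31*w^4/2 + 131*w^3/2 - 21*w^2/2 - 441*w/2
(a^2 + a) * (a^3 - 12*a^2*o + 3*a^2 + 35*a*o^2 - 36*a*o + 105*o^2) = a^5 - 12*a^4*o + 4*a^4 + 35*a^3*o^2 - 48*a^3*o + 3*a^3 + 140*a^2*o^2 - 36*a^2*o + 105*a*o^2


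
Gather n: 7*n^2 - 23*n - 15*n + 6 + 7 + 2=7*n^2 - 38*n + 15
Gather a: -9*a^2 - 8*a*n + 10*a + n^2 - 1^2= -9*a^2 + a*(10 - 8*n) + n^2 - 1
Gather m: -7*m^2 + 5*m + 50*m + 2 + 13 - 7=-7*m^2 + 55*m + 8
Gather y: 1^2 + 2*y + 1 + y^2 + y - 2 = y^2 + 3*y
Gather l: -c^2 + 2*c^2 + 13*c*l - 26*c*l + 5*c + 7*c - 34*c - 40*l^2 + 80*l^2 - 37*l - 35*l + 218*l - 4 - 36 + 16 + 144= c^2 - 22*c + 40*l^2 + l*(146 - 13*c) + 120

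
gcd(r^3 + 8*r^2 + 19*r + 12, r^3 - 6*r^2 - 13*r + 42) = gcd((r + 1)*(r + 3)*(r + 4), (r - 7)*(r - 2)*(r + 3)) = r + 3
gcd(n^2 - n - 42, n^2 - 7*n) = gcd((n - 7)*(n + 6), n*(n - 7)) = n - 7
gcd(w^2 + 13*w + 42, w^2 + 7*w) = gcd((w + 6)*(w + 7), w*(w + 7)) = w + 7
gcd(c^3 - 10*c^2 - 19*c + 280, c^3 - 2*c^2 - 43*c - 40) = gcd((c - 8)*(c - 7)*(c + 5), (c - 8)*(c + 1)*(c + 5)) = c^2 - 3*c - 40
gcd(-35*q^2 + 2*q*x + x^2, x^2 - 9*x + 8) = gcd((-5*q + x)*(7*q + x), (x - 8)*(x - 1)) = 1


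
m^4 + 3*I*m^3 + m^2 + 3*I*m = m*(m - I)*(m + I)*(m + 3*I)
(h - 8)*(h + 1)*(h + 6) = h^3 - h^2 - 50*h - 48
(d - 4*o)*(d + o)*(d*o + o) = d^3*o - 3*d^2*o^2 + d^2*o - 4*d*o^3 - 3*d*o^2 - 4*o^3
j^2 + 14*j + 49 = (j + 7)^2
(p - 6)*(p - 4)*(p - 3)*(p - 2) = p^4 - 15*p^3 + 80*p^2 - 180*p + 144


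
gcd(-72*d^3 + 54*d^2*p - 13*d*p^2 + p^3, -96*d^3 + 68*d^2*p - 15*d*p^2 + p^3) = 12*d^2 - 7*d*p + p^2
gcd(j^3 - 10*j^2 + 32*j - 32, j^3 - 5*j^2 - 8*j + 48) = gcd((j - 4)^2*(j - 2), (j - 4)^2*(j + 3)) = j^2 - 8*j + 16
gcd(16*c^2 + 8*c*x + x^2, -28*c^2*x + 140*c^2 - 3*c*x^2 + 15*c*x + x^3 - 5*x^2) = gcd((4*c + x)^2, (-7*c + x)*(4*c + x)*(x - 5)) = 4*c + x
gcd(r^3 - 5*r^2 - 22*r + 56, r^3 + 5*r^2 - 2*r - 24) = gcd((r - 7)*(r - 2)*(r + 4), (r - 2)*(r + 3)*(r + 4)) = r^2 + 2*r - 8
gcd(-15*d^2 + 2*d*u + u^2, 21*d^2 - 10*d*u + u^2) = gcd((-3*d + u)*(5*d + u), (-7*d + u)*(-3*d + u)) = -3*d + u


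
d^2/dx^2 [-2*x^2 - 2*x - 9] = -4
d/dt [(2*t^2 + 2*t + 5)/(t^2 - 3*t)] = (-8*t^2 - 10*t + 15)/(t^2*(t^2 - 6*t + 9))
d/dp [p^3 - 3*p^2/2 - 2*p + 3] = 3*p^2 - 3*p - 2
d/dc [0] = 0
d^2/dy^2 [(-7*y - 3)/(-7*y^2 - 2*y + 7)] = 2*(4*(7*y + 1)^2*(7*y + 3) - 7*(21*y + 5)*(7*y^2 + 2*y - 7))/(7*y^2 + 2*y - 7)^3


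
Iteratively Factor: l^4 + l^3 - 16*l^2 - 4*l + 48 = (l + 2)*(l^3 - l^2 - 14*l + 24) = (l + 2)*(l + 4)*(l^2 - 5*l + 6) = (l - 3)*(l + 2)*(l + 4)*(l - 2)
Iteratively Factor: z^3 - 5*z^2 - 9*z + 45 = (z + 3)*(z^2 - 8*z + 15) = (z - 3)*(z + 3)*(z - 5)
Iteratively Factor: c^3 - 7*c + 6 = (c + 3)*(c^2 - 3*c + 2) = (c - 2)*(c + 3)*(c - 1)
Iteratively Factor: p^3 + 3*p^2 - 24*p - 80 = (p + 4)*(p^2 - p - 20) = (p - 5)*(p + 4)*(p + 4)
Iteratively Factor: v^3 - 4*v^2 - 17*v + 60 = (v - 3)*(v^2 - v - 20) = (v - 5)*(v - 3)*(v + 4)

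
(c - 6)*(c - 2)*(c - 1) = c^3 - 9*c^2 + 20*c - 12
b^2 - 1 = (b - 1)*(b + 1)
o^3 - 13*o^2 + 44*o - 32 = (o - 8)*(o - 4)*(o - 1)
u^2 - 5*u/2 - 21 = (u - 6)*(u + 7/2)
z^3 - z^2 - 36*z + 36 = (z - 6)*(z - 1)*(z + 6)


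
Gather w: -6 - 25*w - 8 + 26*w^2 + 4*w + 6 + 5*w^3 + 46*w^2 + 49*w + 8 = 5*w^3 + 72*w^2 + 28*w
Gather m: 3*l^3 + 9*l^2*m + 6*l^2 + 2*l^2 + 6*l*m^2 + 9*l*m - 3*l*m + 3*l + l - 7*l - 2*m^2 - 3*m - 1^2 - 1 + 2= 3*l^3 + 8*l^2 - 3*l + m^2*(6*l - 2) + m*(9*l^2 + 6*l - 3)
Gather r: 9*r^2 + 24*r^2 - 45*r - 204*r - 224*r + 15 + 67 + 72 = 33*r^2 - 473*r + 154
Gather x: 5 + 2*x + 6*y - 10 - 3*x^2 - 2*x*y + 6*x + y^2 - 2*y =-3*x^2 + x*(8 - 2*y) + y^2 + 4*y - 5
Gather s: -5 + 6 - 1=0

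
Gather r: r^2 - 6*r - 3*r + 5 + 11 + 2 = r^2 - 9*r + 18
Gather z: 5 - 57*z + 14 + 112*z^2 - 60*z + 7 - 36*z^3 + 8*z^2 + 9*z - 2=-36*z^3 + 120*z^2 - 108*z + 24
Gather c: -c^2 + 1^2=1 - c^2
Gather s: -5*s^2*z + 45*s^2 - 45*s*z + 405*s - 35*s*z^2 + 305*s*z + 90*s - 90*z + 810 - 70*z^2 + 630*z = s^2*(45 - 5*z) + s*(-35*z^2 + 260*z + 495) - 70*z^2 + 540*z + 810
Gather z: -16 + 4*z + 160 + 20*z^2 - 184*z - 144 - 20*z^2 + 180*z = 0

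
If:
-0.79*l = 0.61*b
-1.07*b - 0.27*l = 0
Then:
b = 0.00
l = 0.00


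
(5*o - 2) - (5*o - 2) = 0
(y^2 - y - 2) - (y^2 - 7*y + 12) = 6*y - 14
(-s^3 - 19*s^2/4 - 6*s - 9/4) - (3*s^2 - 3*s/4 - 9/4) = -s^3 - 31*s^2/4 - 21*s/4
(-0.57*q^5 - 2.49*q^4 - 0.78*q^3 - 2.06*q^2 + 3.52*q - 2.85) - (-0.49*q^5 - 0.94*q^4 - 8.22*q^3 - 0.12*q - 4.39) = -0.08*q^5 - 1.55*q^4 + 7.44*q^3 - 2.06*q^2 + 3.64*q + 1.54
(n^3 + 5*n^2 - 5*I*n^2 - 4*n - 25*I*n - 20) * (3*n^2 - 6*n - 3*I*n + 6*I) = 3*n^5 + 9*n^4 - 18*I*n^4 - 57*n^3 - 54*I*n^3 - 81*n^2 + 192*I*n^2 + 270*n + 36*I*n - 120*I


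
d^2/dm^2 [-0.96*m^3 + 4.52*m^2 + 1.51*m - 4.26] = 9.04 - 5.76*m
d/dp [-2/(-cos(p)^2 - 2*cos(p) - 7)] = 4*(cos(p) + 1)*sin(p)/(cos(p)^2 + 2*cos(p) + 7)^2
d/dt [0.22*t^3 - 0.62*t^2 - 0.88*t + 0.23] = 0.66*t^2 - 1.24*t - 0.88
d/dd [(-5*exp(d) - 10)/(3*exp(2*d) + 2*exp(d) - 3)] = (15*exp(2*d) + 60*exp(d) + 35)*exp(d)/(9*exp(4*d) + 12*exp(3*d) - 14*exp(2*d) - 12*exp(d) + 9)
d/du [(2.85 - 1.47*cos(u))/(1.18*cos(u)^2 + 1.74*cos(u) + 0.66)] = (-1.7346*cos(u)^2 + 6.726*cos(u) + 5.9292)*sin(u)/(1.3924*cos(u)^4 + 4.1064*cos(u)^3 + 4.5852*cos(u)^2 + 2.2968*cos(u) + 0.4356)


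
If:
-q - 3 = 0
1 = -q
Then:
No Solution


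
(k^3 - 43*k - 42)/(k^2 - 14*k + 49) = (k^2 + 7*k + 6)/(k - 7)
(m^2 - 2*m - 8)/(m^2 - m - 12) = (m + 2)/(m + 3)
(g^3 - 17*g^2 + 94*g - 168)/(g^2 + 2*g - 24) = (g^2 - 13*g + 42)/(g + 6)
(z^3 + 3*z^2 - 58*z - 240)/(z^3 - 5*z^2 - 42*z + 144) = (z + 5)/(z - 3)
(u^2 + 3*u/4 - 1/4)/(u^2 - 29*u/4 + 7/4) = (u + 1)/(u - 7)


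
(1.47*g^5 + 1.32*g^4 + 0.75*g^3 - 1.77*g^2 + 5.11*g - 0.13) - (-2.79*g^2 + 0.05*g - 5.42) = 1.47*g^5 + 1.32*g^4 + 0.75*g^3 + 1.02*g^2 + 5.06*g + 5.29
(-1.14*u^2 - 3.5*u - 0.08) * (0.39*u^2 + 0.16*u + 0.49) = -0.4446*u^4 - 1.5474*u^3 - 1.1498*u^2 - 1.7278*u - 0.0392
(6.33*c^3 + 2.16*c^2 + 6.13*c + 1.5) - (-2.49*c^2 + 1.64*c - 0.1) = 6.33*c^3 + 4.65*c^2 + 4.49*c + 1.6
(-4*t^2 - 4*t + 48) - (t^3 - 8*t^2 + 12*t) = -t^3 + 4*t^2 - 16*t + 48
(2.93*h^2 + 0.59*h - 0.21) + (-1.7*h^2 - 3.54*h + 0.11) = 1.23*h^2 - 2.95*h - 0.1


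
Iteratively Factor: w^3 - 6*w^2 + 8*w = (w - 2)*(w^2 - 4*w) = w*(w - 2)*(w - 4)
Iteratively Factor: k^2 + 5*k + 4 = (k + 1)*(k + 4)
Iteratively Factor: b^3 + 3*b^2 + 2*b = (b + 2)*(b^2 + b) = (b + 1)*(b + 2)*(b)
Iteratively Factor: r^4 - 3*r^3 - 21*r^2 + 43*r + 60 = (r + 1)*(r^3 - 4*r^2 - 17*r + 60) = (r - 3)*(r + 1)*(r^2 - r - 20) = (r - 5)*(r - 3)*(r + 1)*(r + 4)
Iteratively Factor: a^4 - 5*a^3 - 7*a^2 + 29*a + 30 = (a - 3)*(a^3 - 2*a^2 - 13*a - 10) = (a - 3)*(a + 2)*(a^2 - 4*a - 5) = (a - 3)*(a + 1)*(a + 2)*(a - 5)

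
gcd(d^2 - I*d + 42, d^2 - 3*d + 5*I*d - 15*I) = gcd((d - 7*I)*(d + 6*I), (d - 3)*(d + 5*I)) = 1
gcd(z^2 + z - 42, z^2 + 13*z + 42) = z + 7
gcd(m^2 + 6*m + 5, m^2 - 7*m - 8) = m + 1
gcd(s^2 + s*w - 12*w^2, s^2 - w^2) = 1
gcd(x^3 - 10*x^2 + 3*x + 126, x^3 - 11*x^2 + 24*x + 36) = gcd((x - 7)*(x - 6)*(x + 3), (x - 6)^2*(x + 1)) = x - 6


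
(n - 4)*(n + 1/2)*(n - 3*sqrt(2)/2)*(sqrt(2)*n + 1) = sqrt(2)*n^4 - 7*sqrt(2)*n^3/2 - 2*n^3 - 7*sqrt(2)*n^2/2 + 7*n^2 + 4*n + 21*sqrt(2)*n/4 + 3*sqrt(2)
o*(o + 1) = o^2 + o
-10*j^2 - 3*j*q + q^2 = (-5*j + q)*(2*j + q)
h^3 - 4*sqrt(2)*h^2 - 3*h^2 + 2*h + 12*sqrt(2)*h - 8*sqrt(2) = (h - 2)*(h - 1)*(h - 4*sqrt(2))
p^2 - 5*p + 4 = (p - 4)*(p - 1)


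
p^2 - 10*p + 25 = (p - 5)^2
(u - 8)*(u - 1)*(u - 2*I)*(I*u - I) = I*u^4 + 2*u^3 - 10*I*u^3 - 20*u^2 + 17*I*u^2 + 34*u - 8*I*u - 16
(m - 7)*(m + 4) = m^2 - 3*m - 28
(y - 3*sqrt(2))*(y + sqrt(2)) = y^2 - 2*sqrt(2)*y - 6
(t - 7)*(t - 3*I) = t^2 - 7*t - 3*I*t + 21*I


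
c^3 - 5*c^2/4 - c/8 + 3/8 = (c - 1)*(c - 3/4)*(c + 1/2)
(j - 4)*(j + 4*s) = j^2 + 4*j*s - 4*j - 16*s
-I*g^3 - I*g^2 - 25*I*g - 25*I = (g - 5*I)*(g + 5*I)*(-I*g - I)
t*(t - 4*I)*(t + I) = t^3 - 3*I*t^2 + 4*t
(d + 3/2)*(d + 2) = d^2 + 7*d/2 + 3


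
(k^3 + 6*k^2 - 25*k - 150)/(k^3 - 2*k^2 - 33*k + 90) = (k + 5)/(k - 3)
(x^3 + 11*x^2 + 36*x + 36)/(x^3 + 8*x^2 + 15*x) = (x^2 + 8*x + 12)/(x*(x + 5))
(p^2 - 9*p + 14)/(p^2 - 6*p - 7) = (p - 2)/(p + 1)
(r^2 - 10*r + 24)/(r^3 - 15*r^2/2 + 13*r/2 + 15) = 2*(r - 4)/(2*r^2 - 3*r - 5)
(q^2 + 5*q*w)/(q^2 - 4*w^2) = q*(q + 5*w)/(q^2 - 4*w^2)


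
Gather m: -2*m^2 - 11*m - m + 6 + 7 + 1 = -2*m^2 - 12*m + 14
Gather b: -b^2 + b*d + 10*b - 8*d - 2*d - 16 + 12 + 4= -b^2 + b*(d + 10) - 10*d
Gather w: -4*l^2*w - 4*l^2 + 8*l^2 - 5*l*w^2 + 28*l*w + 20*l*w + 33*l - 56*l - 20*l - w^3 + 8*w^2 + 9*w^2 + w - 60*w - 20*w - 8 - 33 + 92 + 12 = 4*l^2 - 43*l - w^3 + w^2*(17 - 5*l) + w*(-4*l^2 + 48*l - 79) + 63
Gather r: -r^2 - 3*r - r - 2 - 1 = -r^2 - 4*r - 3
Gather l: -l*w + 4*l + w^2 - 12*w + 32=l*(4 - w) + w^2 - 12*w + 32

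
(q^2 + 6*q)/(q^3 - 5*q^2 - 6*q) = (q + 6)/(q^2 - 5*q - 6)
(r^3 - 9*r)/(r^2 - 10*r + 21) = r*(r + 3)/(r - 7)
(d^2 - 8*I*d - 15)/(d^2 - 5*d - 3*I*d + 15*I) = (d - 5*I)/(d - 5)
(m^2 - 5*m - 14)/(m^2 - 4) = (m - 7)/(m - 2)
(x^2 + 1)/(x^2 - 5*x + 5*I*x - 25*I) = (x^2 + 1)/(x^2 + 5*x*(-1 + I) - 25*I)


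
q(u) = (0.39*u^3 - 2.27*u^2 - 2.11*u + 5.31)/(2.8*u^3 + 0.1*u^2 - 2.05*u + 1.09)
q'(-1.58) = -1.88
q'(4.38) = 0.05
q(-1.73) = -0.02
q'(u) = (-8.4*u^2 - 0.2*u + 2.05)*(0.39*u^3 - 2.27*u^2 - 2.11*u + 5.31)/(2.8*u^3 + 0.1*u^2 - 2.05*u + 1.09)^2 + (1.17*u^2 - 4.54*u - 2.11)/(2.8*u^3 + 0.1*u^2 - 2.05*u + 1.09) = (4.44089209850063e-16*u^5 + 6.395*u^4 + 10.217*u^3 - 38.4642*u^2 - 6.0106*u + 8.5856)/(7.84*u^6 + 0.56*u^5 - 11.47*u^4 + 5.694*u^3 + 4.4205*u^2 - 4.469*u + 1.1881)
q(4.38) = -0.06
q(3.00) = -0.15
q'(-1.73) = -1.00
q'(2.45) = 0.10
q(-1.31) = -1.41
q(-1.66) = -0.10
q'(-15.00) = 0.00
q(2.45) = -0.20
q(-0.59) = 3.23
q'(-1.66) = -1.32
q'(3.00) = 0.09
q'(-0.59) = -0.83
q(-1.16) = -5.33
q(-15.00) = 0.19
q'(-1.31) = -9.74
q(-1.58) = -0.22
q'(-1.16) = -68.79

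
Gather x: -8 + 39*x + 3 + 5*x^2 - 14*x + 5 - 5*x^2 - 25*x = 0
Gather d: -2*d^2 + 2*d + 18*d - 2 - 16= -2*d^2 + 20*d - 18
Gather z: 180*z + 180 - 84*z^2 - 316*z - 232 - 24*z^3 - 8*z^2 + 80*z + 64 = -24*z^3 - 92*z^2 - 56*z + 12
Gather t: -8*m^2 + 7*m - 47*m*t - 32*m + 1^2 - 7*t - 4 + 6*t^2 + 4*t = -8*m^2 - 25*m + 6*t^2 + t*(-47*m - 3) - 3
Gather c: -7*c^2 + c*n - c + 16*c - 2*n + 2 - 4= -7*c^2 + c*(n + 15) - 2*n - 2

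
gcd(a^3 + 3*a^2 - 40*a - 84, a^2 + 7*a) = a + 7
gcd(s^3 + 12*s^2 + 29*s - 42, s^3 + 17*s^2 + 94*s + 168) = s^2 + 13*s + 42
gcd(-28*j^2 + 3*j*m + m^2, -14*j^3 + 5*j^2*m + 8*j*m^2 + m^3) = 7*j + m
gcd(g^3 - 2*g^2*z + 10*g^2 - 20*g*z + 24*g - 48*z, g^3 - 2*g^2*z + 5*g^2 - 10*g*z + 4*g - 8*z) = -g^2 + 2*g*z - 4*g + 8*z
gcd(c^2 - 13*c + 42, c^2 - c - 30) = c - 6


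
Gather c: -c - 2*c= -3*c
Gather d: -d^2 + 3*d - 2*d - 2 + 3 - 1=-d^2 + d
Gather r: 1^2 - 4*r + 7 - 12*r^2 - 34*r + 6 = -12*r^2 - 38*r + 14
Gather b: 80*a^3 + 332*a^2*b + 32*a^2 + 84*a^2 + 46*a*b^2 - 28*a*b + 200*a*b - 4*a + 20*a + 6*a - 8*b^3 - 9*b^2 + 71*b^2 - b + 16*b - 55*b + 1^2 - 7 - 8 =80*a^3 + 116*a^2 + 22*a - 8*b^3 + b^2*(46*a + 62) + b*(332*a^2 + 172*a - 40) - 14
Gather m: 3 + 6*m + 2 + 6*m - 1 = 12*m + 4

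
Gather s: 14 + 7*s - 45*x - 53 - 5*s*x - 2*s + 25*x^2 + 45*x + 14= s*(5 - 5*x) + 25*x^2 - 25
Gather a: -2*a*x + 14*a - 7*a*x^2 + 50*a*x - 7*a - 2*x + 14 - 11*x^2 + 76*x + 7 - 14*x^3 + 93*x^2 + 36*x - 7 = a*(-7*x^2 + 48*x + 7) - 14*x^3 + 82*x^2 + 110*x + 14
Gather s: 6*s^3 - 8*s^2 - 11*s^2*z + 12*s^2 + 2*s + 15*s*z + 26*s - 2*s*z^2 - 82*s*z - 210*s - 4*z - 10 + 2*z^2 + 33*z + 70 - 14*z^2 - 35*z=6*s^3 + s^2*(4 - 11*z) + s*(-2*z^2 - 67*z - 182) - 12*z^2 - 6*z + 60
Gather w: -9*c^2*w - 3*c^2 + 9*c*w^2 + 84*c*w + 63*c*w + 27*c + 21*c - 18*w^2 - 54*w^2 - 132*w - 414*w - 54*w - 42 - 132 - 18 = -3*c^2 + 48*c + w^2*(9*c - 72) + w*(-9*c^2 + 147*c - 600) - 192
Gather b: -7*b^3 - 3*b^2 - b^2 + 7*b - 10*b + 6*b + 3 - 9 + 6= -7*b^3 - 4*b^2 + 3*b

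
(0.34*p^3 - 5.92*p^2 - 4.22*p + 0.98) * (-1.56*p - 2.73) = -0.5304*p^4 + 8.307*p^3 + 22.7448*p^2 + 9.9918*p - 2.6754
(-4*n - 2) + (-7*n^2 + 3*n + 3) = -7*n^2 - n + 1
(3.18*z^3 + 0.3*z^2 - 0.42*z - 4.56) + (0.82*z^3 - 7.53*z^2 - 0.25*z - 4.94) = 4.0*z^3 - 7.23*z^2 - 0.67*z - 9.5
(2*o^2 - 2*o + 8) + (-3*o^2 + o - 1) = -o^2 - o + 7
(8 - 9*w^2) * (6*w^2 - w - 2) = -54*w^4 + 9*w^3 + 66*w^2 - 8*w - 16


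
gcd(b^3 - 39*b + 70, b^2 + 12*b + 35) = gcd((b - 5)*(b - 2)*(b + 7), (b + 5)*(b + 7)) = b + 7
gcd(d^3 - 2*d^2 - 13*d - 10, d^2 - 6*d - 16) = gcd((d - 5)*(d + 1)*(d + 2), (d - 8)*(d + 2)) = d + 2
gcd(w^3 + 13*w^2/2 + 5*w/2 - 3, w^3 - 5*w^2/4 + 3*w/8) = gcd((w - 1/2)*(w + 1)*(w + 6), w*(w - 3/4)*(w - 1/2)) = w - 1/2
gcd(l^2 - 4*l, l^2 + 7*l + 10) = 1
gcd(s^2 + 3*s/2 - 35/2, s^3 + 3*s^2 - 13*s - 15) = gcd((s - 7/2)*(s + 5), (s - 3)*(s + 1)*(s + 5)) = s + 5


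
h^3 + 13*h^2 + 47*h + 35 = (h + 1)*(h + 5)*(h + 7)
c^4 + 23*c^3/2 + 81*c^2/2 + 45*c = c*(c + 5/2)*(c + 3)*(c + 6)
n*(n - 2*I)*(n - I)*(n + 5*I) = n^4 + 2*I*n^3 + 13*n^2 - 10*I*n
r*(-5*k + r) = -5*k*r + r^2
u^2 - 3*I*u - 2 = (u - 2*I)*(u - I)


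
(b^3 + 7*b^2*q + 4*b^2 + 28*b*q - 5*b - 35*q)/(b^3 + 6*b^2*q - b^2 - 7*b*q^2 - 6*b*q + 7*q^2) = (-b - 5)/(-b + q)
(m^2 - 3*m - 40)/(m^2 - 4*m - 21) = (-m^2 + 3*m + 40)/(-m^2 + 4*m + 21)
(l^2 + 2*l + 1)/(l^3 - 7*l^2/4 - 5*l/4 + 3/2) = 4*(l + 1)/(4*l^2 - 11*l + 6)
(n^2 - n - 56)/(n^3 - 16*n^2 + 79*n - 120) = (n + 7)/(n^2 - 8*n + 15)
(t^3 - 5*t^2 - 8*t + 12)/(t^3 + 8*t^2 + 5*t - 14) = (t - 6)/(t + 7)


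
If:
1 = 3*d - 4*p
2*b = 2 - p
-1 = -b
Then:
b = 1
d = 1/3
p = 0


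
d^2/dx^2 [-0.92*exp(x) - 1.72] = -0.92*exp(x)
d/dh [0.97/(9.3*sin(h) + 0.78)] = -9.021*cos(h)/(9.3*sin(h) + 0.78)^2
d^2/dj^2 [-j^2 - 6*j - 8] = -2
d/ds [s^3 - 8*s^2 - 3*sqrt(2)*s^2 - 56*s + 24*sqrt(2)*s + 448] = 3*s^2 - 16*s - 6*sqrt(2)*s - 56 + 24*sqrt(2)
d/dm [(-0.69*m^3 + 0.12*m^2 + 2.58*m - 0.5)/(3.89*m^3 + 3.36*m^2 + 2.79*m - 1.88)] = (-2.7852*m^4 - 23.9226*m^3 + 1.3926*m^2 + 2.9088*m - 3.4554)/(15.1321*m^6 + 26.1408*m^5 + 32.9958*m^4 + 4.1224*m^3 - 4.8495*m^2 - 10.4904*m + 3.5344)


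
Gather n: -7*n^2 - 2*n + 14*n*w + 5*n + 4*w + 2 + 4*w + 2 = -7*n^2 + n*(14*w + 3) + 8*w + 4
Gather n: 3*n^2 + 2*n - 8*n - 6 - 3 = 3*n^2 - 6*n - 9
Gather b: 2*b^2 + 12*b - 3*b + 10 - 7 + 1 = 2*b^2 + 9*b + 4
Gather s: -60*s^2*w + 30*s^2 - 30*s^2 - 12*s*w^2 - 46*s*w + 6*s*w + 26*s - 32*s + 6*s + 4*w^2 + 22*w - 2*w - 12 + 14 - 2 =-60*s^2*w + s*(-12*w^2 - 40*w) + 4*w^2 + 20*w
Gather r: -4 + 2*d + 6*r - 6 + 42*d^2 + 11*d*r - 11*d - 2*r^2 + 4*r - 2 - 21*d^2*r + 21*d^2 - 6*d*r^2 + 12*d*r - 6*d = 63*d^2 - 15*d + r^2*(-6*d - 2) + r*(-21*d^2 + 23*d + 10) - 12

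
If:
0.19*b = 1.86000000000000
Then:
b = 9.79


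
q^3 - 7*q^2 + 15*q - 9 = (q - 3)^2*(q - 1)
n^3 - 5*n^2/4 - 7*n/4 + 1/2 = (n - 2)*(n - 1/4)*(n + 1)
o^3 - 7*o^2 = o^2*(o - 7)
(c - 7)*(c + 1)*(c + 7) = c^3 + c^2 - 49*c - 49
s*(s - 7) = s^2 - 7*s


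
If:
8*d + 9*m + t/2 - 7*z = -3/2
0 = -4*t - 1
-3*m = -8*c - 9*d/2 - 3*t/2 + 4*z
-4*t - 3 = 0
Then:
No Solution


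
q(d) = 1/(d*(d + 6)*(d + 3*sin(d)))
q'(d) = (-3*cos(d) - 1)/(d*(d + 6)*(d + 3*sin(d))^2) - 1/(d*(d + 6)^2*(d + 3*sin(d))) - 1/(d^2*(d + 6)*(d + 3*sin(d))) = (-d*(d + 6)*(3*cos(d) + 1) - d*(d + 3*sin(d)) + (-d - 6)*(d + 3*sin(d)))/(d^2*(d + 6)^2*(d + 3*sin(d))^2)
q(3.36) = 0.01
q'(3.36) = 0.00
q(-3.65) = 0.05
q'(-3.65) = -0.05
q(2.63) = 0.01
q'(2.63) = -0.00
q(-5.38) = 0.10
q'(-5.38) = -0.05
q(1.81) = 0.01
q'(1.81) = -0.01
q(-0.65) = 0.12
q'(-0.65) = 0.32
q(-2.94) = 0.03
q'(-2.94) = -0.02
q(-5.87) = 0.28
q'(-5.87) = -1.89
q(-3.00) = 0.03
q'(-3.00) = -0.02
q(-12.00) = 0.00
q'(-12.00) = 0.00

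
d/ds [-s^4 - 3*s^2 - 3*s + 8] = -4*s^3 - 6*s - 3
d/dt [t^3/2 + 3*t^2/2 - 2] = 3*t*(t + 2)/2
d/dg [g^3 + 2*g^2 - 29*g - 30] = 3*g^2 + 4*g - 29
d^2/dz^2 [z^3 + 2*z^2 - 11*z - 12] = 6*z + 4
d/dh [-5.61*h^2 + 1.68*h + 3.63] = 1.68 - 11.22*h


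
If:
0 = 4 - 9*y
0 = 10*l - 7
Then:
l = 7/10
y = 4/9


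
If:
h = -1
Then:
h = -1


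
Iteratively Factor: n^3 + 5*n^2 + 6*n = (n)*(n^2 + 5*n + 6) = n*(n + 3)*(n + 2)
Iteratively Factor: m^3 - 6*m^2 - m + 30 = (m - 5)*(m^2 - m - 6) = (m - 5)*(m - 3)*(m + 2)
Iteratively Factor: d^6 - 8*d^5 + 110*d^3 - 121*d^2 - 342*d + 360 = (d + 3)*(d^5 - 11*d^4 + 33*d^3 + 11*d^2 - 154*d + 120) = (d - 5)*(d + 3)*(d^4 - 6*d^3 + 3*d^2 + 26*d - 24) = (d - 5)*(d - 4)*(d + 3)*(d^3 - 2*d^2 - 5*d + 6) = (d - 5)*(d - 4)*(d - 1)*(d + 3)*(d^2 - d - 6) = (d - 5)*(d - 4)*(d - 3)*(d - 1)*(d + 3)*(d + 2)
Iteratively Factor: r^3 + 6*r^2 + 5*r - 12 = (r + 4)*(r^2 + 2*r - 3) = (r - 1)*(r + 4)*(r + 3)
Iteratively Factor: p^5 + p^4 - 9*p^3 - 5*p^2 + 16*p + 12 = (p + 1)*(p^4 - 9*p^2 + 4*p + 12) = (p - 2)*(p + 1)*(p^3 + 2*p^2 - 5*p - 6) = (p - 2)^2*(p + 1)*(p^2 + 4*p + 3) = (p - 2)^2*(p + 1)*(p + 3)*(p + 1)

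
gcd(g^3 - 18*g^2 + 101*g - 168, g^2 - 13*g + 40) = g - 8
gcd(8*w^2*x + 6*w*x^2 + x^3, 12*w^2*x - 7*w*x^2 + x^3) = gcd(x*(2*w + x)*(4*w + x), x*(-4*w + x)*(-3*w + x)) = x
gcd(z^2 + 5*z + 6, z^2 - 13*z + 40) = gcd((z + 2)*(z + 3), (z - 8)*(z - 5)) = 1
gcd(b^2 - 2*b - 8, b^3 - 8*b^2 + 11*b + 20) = b - 4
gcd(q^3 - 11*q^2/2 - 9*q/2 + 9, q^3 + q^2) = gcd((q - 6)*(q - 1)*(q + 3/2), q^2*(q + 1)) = 1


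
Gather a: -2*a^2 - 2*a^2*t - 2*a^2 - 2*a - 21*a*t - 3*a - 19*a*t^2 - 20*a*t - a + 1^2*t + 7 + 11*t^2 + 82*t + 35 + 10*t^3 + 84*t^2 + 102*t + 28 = a^2*(-2*t - 4) + a*(-19*t^2 - 41*t - 6) + 10*t^3 + 95*t^2 + 185*t + 70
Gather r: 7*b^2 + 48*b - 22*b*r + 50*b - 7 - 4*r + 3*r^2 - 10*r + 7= 7*b^2 + 98*b + 3*r^2 + r*(-22*b - 14)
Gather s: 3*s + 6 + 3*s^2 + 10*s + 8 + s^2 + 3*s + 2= 4*s^2 + 16*s + 16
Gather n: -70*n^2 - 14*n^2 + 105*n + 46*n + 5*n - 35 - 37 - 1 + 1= -84*n^2 + 156*n - 72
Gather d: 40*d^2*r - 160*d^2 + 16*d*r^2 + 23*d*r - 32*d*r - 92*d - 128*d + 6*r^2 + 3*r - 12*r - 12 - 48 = d^2*(40*r - 160) + d*(16*r^2 - 9*r - 220) + 6*r^2 - 9*r - 60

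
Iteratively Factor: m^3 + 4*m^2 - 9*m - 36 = (m + 4)*(m^2 - 9) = (m - 3)*(m + 4)*(m + 3)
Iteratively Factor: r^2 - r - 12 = (r - 4)*(r + 3)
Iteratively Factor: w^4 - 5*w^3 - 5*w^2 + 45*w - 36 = (w - 1)*(w^3 - 4*w^2 - 9*w + 36) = (w - 4)*(w - 1)*(w^2 - 9) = (w - 4)*(w - 1)*(w + 3)*(w - 3)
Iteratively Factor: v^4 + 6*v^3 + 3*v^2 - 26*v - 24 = (v + 3)*(v^3 + 3*v^2 - 6*v - 8) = (v - 2)*(v + 3)*(v^2 + 5*v + 4) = (v - 2)*(v + 1)*(v + 3)*(v + 4)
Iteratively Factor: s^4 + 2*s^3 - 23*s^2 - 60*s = (s)*(s^3 + 2*s^2 - 23*s - 60) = s*(s - 5)*(s^2 + 7*s + 12) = s*(s - 5)*(s + 4)*(s + 3)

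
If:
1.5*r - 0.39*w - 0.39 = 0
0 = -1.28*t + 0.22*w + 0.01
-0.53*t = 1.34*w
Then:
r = 0.26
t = 0.01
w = -0.00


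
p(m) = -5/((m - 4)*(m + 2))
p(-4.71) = -0.21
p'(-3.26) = -0.51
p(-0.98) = 0.98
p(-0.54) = 0.75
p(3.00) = 1.00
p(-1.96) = 20.97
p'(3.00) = 0.80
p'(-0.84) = -0.58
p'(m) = 5/((m - 4)*(m + 2)^2) + 5/((m - 4)^2*(m + 2))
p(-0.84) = 0.89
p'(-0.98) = -0.77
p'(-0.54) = -0.35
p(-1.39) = 1.52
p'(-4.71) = -0.10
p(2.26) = 0.67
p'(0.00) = -0.16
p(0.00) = 0.62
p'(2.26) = 0.23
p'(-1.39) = -2.21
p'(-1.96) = -520.81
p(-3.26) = -0.55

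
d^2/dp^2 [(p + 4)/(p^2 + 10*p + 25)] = 2*(p + 2)/(p^4 + 20*p^3 + 150*p^2 + 500*p + 625)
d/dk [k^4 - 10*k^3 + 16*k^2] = 2*k*(2*k^2 - 15*k + 16)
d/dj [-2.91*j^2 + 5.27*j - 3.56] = 5.27 - 5.82*j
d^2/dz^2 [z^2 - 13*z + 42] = 2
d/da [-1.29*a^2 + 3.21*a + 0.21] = 3.21 - 2.58*a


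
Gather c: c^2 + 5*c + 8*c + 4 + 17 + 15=c^2 + 13*c + 36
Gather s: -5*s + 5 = 5 - 5*s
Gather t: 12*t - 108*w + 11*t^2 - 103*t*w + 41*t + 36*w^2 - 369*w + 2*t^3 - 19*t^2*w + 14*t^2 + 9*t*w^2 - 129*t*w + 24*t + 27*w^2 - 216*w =2*t^3 + t^2*(25 - 19*w) + t*(9*w^2 - 232*w + 77) + 63*w^2 - 693*w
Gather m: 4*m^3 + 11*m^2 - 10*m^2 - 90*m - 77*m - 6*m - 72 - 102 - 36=4*m^3 + m^2 - 173*m - 210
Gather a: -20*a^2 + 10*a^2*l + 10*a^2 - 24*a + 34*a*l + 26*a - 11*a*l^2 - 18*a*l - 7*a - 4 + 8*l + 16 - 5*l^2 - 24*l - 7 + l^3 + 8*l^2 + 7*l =a^2*(10*l - 10) + a*(-11*l^2 + 16*l - 5) + l^3 + 3*l^2 - 9*l + 5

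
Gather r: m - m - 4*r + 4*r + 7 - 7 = 0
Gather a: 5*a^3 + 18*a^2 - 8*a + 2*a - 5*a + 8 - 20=5*a^3 + 18*a^2 - 11*a - 12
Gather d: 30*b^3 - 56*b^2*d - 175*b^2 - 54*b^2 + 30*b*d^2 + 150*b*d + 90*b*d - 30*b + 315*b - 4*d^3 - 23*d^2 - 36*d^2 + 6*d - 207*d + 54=30*b^3 - 229*b^2 + 285*b - 4*d^3 + d^2*(30*b - 59) + d*(-56*b^2 + 240*b - 201) + 54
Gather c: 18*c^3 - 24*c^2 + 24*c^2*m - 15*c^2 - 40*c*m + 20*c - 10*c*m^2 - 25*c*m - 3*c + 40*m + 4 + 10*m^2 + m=18*c^3 + c^2*(24*m - 39) + c*(-10*m^2 - 65*m + 17) + 10*m^2 + 41*m + 4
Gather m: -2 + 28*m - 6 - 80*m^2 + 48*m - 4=-80*m^2 + 76*m - 12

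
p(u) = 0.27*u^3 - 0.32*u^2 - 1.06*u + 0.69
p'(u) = 0.81*u^2 - 0.64*u - 1.06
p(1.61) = -0.72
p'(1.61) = 0.01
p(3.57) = 5.11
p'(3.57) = 6.98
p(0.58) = 0.02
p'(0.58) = -1.16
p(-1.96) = -0.49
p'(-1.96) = 3.31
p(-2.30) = -1.85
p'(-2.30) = 4.70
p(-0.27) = 0.95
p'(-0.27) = -0.83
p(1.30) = -0.64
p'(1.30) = -0.52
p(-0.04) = 0.73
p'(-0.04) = -1.03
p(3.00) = 1.92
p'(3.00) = 4.31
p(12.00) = 408.45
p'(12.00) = 107.90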